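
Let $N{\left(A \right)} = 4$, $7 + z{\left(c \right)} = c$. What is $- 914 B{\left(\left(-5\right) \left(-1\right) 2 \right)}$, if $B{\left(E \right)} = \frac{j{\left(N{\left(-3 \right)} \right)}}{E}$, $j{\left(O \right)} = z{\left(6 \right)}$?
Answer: $\frac{457}{5} \approx 91.4$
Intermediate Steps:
$z{\left(c \right)} = -7 + c$
$j{\left(O \right)} = -1$ ($j{\left(O \right)} = -7 + 6 = -1$)
$B{\left(E \right)} = - \frac{1}{E}$
$- 914 B{\left(\left(-5\right) \left(-1\right) 2 \right)} = - 914 \left(- \frac{1}{\left(-5\right) \left(-1\right) 2}\right) = - 914 \left(- \frac{1}{5 \cdot 2}\right) = - 914 \left(- \frac{1}{10}\right) = - 914 \left(\left(-1\right) \frac{1}{10}\right) = \left(-914\right) \left(- \frac{1}{10}\right) = \frac{457}{5}$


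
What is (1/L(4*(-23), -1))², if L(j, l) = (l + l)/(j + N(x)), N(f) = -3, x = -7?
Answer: 9025/4 ≈ 2256.3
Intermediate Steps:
L(j, l) = 2*l/(-3 + j) (L(j, l) = (l + l)/(j - 3) = (2*l)/(-3 + j) = 2*l/(-3 + j))
(1/L(4*(-23), -1))² = (1/(2*(-1)/(-3 + 4*(-23))))² = (1/(2*(-1)/(-3 - 92)))² = (1/(2*(-1)/(-95)))² = (1/(2*(-1)*(-1/95)))² = (1/(2/95))² = (95/2)² = 9025/4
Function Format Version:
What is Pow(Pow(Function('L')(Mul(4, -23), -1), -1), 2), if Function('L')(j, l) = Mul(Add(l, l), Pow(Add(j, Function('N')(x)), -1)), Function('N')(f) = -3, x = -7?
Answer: Rational(9025, 4) ≈ 2256.3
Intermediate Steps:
Function('L')(j, l) = Mul(2, l, Pow(Add(-3, j), -1)) (Function('L')(j, l) = Mul(Add(l, l), Pow(Add(j, -3), -1)) = Mul(Mul(2, l), Pow(Add(-3, j), -1)) = Mul(2, l, Pow(Add(-3, j), -1)))
Pow(Pow(Function('L')(Mul(4, -23), -1), -1), 2) = Pow(Pow(Mul(2, -1, Pow(Add(-3, Mul(4, -23)), -1)), -1), 2) = Pow(Pow(Mul(2, -1, Pow(Add(-3, -92), -1)), -1), 2) = Pow(Pow(Mul(2, -1, Pow(-95, -1)), -1), 2) = Pow(Pow(Mul(2, -1, Rational(-1, 95)), -1), 2) = Pow(Pow(Rational(2, 95), -1), 2) = Pow(Rational(95, 2), 2) = Rational(9025, 4)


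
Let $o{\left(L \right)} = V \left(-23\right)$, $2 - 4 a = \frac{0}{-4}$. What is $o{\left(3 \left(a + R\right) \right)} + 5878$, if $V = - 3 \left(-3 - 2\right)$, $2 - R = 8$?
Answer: $5533$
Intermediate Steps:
$R = -6$ ($R = 2 - 8 = -6$)
$a = \frac{1}{2}$ ($a = \frac{1}{2} - \frac{0 \frac{1}{-4}}{4} = \frac{1}{2} - \frac{0 \left(- \frac{1}{4}\right)}{4} = \frac{1}{2} - 0 = \frac{1}{2} + 0 = \frac{1}{2} \approx 0.5$)
$V = 15$ ($V = \left(-3\right) \left(-5\right) = 15$)
$o{\left(L \right)} = -345$ ($o{\left(L \right)} = 15 \left(-23\right) = -345$)
$o{\left(3 \left(a + R\right) \right)} + 5878 = -345 + 5878 = 5533$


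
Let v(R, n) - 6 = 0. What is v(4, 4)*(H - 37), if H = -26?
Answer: -378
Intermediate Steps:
v(R, n) = 6 (v(R, n) = 6 + 0 = 6)
v(4, 4)*(H - 37) = 6*(-26 - 37) = 6*(-63) = -378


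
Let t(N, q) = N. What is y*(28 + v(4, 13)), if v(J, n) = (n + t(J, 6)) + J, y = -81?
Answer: -3969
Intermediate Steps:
v(J, n) = n + 2*J (v(J, n) = (n + J) + J = (J + n) + J = n + 2*J)
y*(28 + v(4, 13)) = -81*(28 + (13 + 2*4)) = -81*(28 + (13 + 8)) = -81*(28 + 21) = -81*49 = -3969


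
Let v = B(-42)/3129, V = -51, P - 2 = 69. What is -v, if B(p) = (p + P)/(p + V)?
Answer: 29/290997 ≈ 9.9657e-5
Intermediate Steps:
P = 71 (P = 2 + 69 = 71)
B(p) = (71 + p)/(-51 + p) (B(p) = (p + 71)/(p - 51) = (71 + p)/(-51 + p))
v = -29/290997 (v = ((71 - 42)/(-51 - 42))/3129 = (29/(-93))*(1/3129) = -1/93*29*(1/3129) = -29/93*1/3129 = -29/290997 ≈ -9.9657e-5)
-v = -1*(-29/290997) = 29/290997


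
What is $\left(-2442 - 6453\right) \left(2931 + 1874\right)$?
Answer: $-42740475$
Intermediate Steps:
$\left(-2442 - 6453\right) \left(2931 + 1874\right) = \left(-8895\right) 4805 = -42740475$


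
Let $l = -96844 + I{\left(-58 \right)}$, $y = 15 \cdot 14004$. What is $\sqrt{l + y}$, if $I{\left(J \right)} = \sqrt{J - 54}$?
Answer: $2 \sqrt{28304 + i \sqrt{7}} \approx 336.48 + 0.015726 i$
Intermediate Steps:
$y = 210060$
$I{\left(J \right)} = \sqrt{-54 + J}$
$l = -96844 + 4 i \sqrt{7}$ ($l = -96844 + \sqrt{-54 - 58} = -96844 + \sqrt{-112} = -96844 + 4 i \sqrt{7} \approx -96844.0 + 10.583 i$)
$\sqrt{l + y} = \sqrt{\left(-96844 + 4 i \sqrt{7}\right) + 210060} = \sqrt{113216 + 4 i \sqrt{7}}$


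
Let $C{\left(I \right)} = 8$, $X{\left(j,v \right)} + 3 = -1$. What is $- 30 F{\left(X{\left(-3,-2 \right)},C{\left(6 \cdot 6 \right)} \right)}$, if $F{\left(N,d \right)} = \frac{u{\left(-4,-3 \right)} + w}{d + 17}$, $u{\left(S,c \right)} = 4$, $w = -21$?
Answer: $\frac{102}{5} \approx 20.4$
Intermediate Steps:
$X{\left(j,v \right)} = -4$ ($X{\left(j,v \right)} = -3 - 1 = -4$)
$F{\left(N,d \right)} = - \frac{17}{17 + d}$ ($F{\left(N,d \right)} = \frac{4 - 21}{d + 17} = - \frac{17}{17 + d}$)
$- 30 F{\left(X{\left(-3,-2 \right)},C{\left(6 \cdot 6 \right)} \right)} = - 30 \left(- \frac{17}{17 + 8}\right) = - 30 \left(- \frac{17}{25}\right) = - 30 \left(\left(-17\right) \frac{1}{25}\right) = \left(-30\right) \left(- \frac{17}{25}\right) = \frac{102}{5}$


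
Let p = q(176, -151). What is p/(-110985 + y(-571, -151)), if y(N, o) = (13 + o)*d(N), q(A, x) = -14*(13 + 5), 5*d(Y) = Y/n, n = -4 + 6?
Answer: 210/85921 ≈ 0.0024441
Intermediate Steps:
n = 2
d(Y) = Y/10 (d(Y) = (Y/2)/5 = Y/10)
q(A, x) = -252 (q(A, x) = -14*18 = -252)
y(N, o) = N*(13 + o)/10 (y(N, o) = (13 + o)*(N/10) = N*(13 + o)/10)
p = -252
p/(-110985 + y(-571, -151)) = -252/(-110985 + (⅒)*(-571)*(13 - 151)) = -252/(-110985 + (⅒)*(-571)*(-138)) = -252/(-110985 + 39399/5) = -252/(-515526/5) = -252*(-5/515526) = 210/85921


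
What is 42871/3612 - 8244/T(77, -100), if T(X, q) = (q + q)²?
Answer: 2449219/210000 ≈ 11.663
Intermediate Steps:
T(X, q) = 4*q² (T(X, q) = (2*q)² = 4*q²)
42871/3612 - 8244/T(77, -100) = 42871/3612 - 8244/(4*(-100)²) = 42871*(1/3612) - 8244/(4*10000) = 997/84 - 8244/40000 = 997/84 - 8244*1/40000 = 997/84 - 2061/10000 = 2449219/210000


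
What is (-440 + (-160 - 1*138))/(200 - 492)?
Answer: 369/146 ≈ 2.5274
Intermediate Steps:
(-440 + (-160 - 1*138))/(200 - 492) = (-440 + (-160 - 138))/(-292) = (-440 - 298)*(-1/292) = -738*(-1/292) = 369/146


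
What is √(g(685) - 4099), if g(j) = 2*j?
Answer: I*√2729 ≈ 52.24*I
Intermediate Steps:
√(g(685) - 4099) = √(2*685 - 4099) = √(1370 - 4099) = √(-2729) = I*√2729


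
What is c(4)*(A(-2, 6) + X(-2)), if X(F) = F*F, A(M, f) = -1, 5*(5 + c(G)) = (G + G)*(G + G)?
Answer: 117/5 ≈ 23.400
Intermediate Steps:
c(G) = -5 + 4*G²/5 (c(G) = -5 + ((G + G)*(G + G))/5 = -5 + ((2*G)*(2*G))/5 = -5 + (4*G²)/5 = -5 + 4*G²/5)
X(F) = F²
c(4)*(A(-2, 6) + X(-2)) = (-5 + (⅘)*4²)*(-1 + (-2)²) = (-5 + (⅘)*16)*(-1 + 4) = (-5 + 64/5)*3 = (39/5)*3 = 117/5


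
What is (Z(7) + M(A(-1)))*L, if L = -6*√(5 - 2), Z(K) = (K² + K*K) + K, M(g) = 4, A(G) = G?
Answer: -654*√3 ≈ -1132.8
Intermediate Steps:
Z(K) = K + 2*K² (Z(K) = (K² + K²) + K = 2*K² + K = K + 2*K²)
L = -6*√3 ≈ -10.392
(Z(7) + M(A(-1)))*L = (7*(1 + 2*7) + 4)*(-6*√3) = (7*(1 + 14) + 4)*(-6*√3) = (7*15 + 4)*(-6*√3) = (105 + 4)*(-6*√3) = 109*(-6*√3) = -654*√3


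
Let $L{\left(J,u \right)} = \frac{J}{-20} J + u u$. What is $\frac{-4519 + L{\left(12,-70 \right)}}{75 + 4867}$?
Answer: $\frac{267}{3530} \approx 0.075637$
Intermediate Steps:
$L{\left(J,u \right)} = u^{2} - \frac{J^{2}}{20}$ ($L{\left(J,u \right)} = J \left(- \frac{1}{20}\right) J + u^{2} = - \frac{J}{20} J + u^{2} = - \frac{J^{2}}{20} + u^{2} = u^{2} - \frac{J^{2}}{20}$)
$\frac{-4519 + L{\left(12,-70 \right)}}{75 + 4867} = \frac{-4519 + \left(\left(-70\right)^{2} - \frac{12^{2}}{20}\right)}{75 + 4867} = \frac{-4519 + \left(4900 - \frac{36}{5}\right)}{4942} = \left(-4519 + \left(4900 - \frac{36}{5}\right)\right) \frac{1}{4942} = \left(-4519 + \frac{24464}{5}\right) \frac{1}{4942} = \frac{1869}{5} \cdot \frac{1}{4942} = \frac{267}{3530}$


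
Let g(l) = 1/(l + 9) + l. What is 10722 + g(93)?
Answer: 1103131/102 ≈ 10815.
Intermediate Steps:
g(l) = l + 1/(9 + l) (g(l) = 1/(9 + l) + l = l + 1/(9 + l))
10722 + g(93) = 10722 + (1 + 93² + 9*93)/(9 + 93) = 10722 + (1 + 8649 + 837)/102 = 10722 + (1/102)*9487 = 10722 + 9487/102 = 1103131/102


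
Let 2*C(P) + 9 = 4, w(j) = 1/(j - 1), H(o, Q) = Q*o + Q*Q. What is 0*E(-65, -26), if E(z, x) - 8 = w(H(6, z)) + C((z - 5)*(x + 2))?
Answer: 0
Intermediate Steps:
H(o, Q) = Q² + Q*o (H(o, Q) = Q*o + Q² = Q² + Q*o)
w(j) = 1/(-1 + j)
C(P) = -5/2 (C(P) = -9/2 + (½)*4 = -9/2 + 2 = -5/2)
E(z, x) = 11/2 + 1/(-1 + z*(6 + z)) (E(z, x) = 8 + (1/(-1 + z*(z + 6)) - 5/2) = 8 + (1/(-1 + z*(6 + z)) - 5/2) = 8 + (-5/2 + 1/(-1 + z*(6 + z))) = 11/2 + 1/(-1 + z*(6 + z)))
0*E(-65, -26) = 0*((-9 + 11*(-65)*(6 - 65))/(2*(-1 - 65*(6 - 65)))) = 0*((-9 + 11*(-65)*(-59))/(2*(-1 - 65*(-59)))) = 0*((-9 + 42185)/(2*(-1 + 3835))) = 0*((½)*42176/3834) = 0*((½)*(1/3834)*42176) = 0*(10544/1917) = 0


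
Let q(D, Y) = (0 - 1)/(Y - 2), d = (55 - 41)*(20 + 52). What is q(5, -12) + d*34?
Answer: 479809/14 ≈ 34272.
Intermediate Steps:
d = 1008 (d = 14*72 = 1008)
q(D, Y) = -1/(-2 + Y)
q(5, -12) + d*34 = -1/(-2 - 12) + 1008*34 = -1/(-14) + 34272 = -1*(-1/14) + 34272 = 1/14 + 34272 = 479809/14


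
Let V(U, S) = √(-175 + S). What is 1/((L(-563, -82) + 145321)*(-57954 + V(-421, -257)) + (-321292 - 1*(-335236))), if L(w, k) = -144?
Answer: -467420773/3932679728407187418 - 145177*I*√3/5899019592610781127 ≈ -1.1886e-10 - 4.2626e-14*I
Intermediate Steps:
1/((L(-563, -82) + 145321)*(-57954 + V(-421, -257)) + (-321292 - 1*(-335236))) = 1/((-144 + 145321)*(-57954 + √(-175 - 257)) + (-321292 - 1*(-335236))) = 1/(145177*(-57954 + √(-432)) + (-321292 + 335236)) = 1/(145177*(-57954 + 12*I*√3) + 13944) = 1/((-8413587858 + 1742124*I*√3) + 13944) = 1/(-8413573914 + 1742124*I*√3)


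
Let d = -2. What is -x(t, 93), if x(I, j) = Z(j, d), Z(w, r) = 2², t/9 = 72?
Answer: -4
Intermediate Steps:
t = 648 (t = 9*72 = 648)
Z(w, r) = 4
x(I, j) = 4
-x(t, 93) = -1*4 = -4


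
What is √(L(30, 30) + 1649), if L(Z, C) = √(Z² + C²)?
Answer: √(1649 + 30*√2) ≈ 41.127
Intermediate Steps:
L(Z, C) = √(C² + Z²)
√(L(30, 30) + 1649) = √(√(30² + 30²) + 1649) = √(√(900 + 900) + 1649) = √(√1800 + 1649) = √(30*√2 + 1649) = √(1649 + 30*√2)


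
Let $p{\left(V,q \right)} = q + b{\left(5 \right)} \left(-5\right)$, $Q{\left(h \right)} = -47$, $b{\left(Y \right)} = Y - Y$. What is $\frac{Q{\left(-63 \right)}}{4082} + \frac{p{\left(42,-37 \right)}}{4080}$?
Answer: $- \frac{171397}{8327280} \approx -0.020583$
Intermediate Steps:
$b{\left(Y \right)} = 0$
$p{\left(V,q \right)} = q$ ($p{\left(V,q \right)} = q + 0 \left(-5\right) = q + 0 = q$)
$\frac{Q{\left(-63 \right)}}{4082} + \frac{p{\left(42,-37 \right)}}{4080} = - \frac{47}{4082} - \frac{37}{4080} = - \frac{171397}{8327280}$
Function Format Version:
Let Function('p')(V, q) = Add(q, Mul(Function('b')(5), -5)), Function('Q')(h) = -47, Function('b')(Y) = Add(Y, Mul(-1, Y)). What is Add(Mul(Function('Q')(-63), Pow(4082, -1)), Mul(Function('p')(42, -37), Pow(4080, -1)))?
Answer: Rational(-171397, 8327280) ≈ -0.020583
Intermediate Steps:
Function('b')(Y) = 0
Function('p')(V, q) = q (Function('p')(V, q) = Add(q, Mul(0, -5)) = Add(q, 0) = q)
Add(Mul(Function('Q')(-63), Pow(4082, -1)), Mul(Function('p')(42, -37), Pow(4080, -1))) = Add(Mul(-47, Pow(4082, -1)), Mul(-37, Pow(4080, -1))) = Add(Mul(-47, Rational(1, 4082)), Mul(-37, Rational(1, 4080))) = Add(Rational(-47, 4082), Rational(-37, 4080)) = Rational(-171397, 8327280)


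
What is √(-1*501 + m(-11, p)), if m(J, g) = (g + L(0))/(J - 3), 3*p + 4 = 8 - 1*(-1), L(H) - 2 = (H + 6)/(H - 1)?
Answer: I*√18030/6 ≈ 22.379*I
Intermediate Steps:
L(H) = 2 + (6 + H)/(-1 + H) (L(H) = 2 + (H + 6)/(H - 1) = 2 + (6 + H)/(-1 + H))
p = 5/3 (p = -4/3 + (8 - 1*(-1))/3 = -4/3 + (8 + 1)/3 = -4/3 + (⅓)*9 = -4/3 + 3 = 5/3 ≈ 1.6667)
m(J, g) = (-4 + g)/(-3 + J) (m(J, g) = (g + (4 + 3*0)/(-1 + 0))/(J - 3) = (g + (4 + 0)/(-1))/(-3 + J) = (g - 1*4)/(-3 + J) = (g - 4)/(-3 + J) = (-4 + g)/(-3 + J))
√(-1*501 + m(-11, p)) = √(-1*501 + (-4 + 5/3)/(-3 - 11)) = √(-501 - 7/3/(-14)) = √(-501 - 1/14*(-7/3)) = √(-501 + ⅙) = √(-3005/6) = I*√18030/6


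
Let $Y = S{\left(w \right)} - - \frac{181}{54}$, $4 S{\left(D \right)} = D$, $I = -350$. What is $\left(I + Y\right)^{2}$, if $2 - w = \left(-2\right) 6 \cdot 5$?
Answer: $\frac{79941481}{729} \approx 1.0966 \cdot 10^{5}$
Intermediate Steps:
$w = 62$ ($w = 2 - \left(-2\right) 6 \cdot 5 = 2 - \left(-12\right) 5 = 2 - -60 = 2 + 60 = 62$)
$S{\left(D \right)} = \frac{D}{4}$
$Y = \frac{509}{27}$ ($Y = \frac{1}{4} \cdot 62 - - \frac{181}{54} = \frac{31}{2} - \left(-181\right) \frac{1}{54} = \frac{31}{2} - - \frac{181}{54} = \frac{31}{2} + \frac{181}{54} = \frac{509}{27} \approx 18.852$)
$\left(I + Y\right)^{2} = \left(-350 + \frac{509}{27}\right)^{2} = \left(- \frac{8941}{27}\right)^{2} = \frac{79941481}{729}$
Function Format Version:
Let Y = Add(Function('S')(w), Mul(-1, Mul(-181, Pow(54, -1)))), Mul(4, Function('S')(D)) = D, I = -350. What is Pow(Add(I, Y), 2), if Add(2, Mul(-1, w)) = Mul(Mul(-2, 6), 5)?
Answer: Rational(79941481, 729) ≈ 1.0966e+5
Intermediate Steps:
w = 62 (w = Add(2, Mul(-1, Mul(Mul(-2, 6), 5))) = Add(2, Mul(-1, Mul(-12, 5))) = Add(2, Mul(-1, -60)) = Add(2, 60) = 62)
Function('S')(D) = Mul(Rational(1, 4), D)
Y = Rational(509, 27) (Y = Add(Mul(Rational(1, 4), 62), Mul(-1, Mul(-181, Pow(54, -1)))) = Add(Rational(31, 2), Mul(-1, Mul(-181, Rational(1, 54)))) = Add(Rational(31, 2), Mul(-1, Rational(-181, 54))) = Add(Rational(31, 2), Rational(181, 54)) = Rational(509, 27) ≈ 18.852)
Pow(Add(I, Y), 2) = Pow(Add(-350, Rational(509, 27)), 2) = Pow(Rational(-8941, 27), 2) = Rational(79941481, 729)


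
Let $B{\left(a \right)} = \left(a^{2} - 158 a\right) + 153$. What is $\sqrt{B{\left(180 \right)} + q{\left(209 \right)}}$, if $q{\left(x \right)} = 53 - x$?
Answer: $\sqrt{3957} \approx 62.905$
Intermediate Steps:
$B{\left(a \right)} = 153 + a^{2} - 158 a$
$\sqrt{B{\left(180 \right)} + q{\left(209 \right)}} = \sqrt{\left(153 + 180^{2} - 28440\right) + \left(53 - 209\right)} = \sqrt{\left(153 + 32400 - 28440\right) + \left(53 - 209\right)} = \sqrt{4113 - 156} = \sqrt{3957}$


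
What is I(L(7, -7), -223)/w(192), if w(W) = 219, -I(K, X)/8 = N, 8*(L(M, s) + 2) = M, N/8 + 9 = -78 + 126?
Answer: -832/73 ≈ -11.397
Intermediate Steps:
N = 312 (N = -72 + 8*(-78 + 126) = -72 + 8*48 = -72 + 384 = 312)
L(M, s) = -2 + M/8
I(K, X) = -2496 (I(K, X) = -8*312 = -2496)
I(L(7, -7), -223)/w(192) = -2496/219 = -2496*1/219 = -832/73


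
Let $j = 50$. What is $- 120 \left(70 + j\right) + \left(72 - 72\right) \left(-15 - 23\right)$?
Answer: $-14400$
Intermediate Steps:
$- 120 \left(70 + j\right) + \left(72 - 72\right) \left(-15 - 23\right) = - 120 \left(70 + 50\right) + \left(72 - 72\right) \left(-15 - 23\right) = \left(-120\right) 120 + 0 \left(-38\right) = -14400 + 0 = -14400$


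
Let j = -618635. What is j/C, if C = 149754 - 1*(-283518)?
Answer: -618635/433272 ≈ -1.4278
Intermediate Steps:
C = 433272 (C = 149754 + 283518 = 433272)
j/C = -618635/433272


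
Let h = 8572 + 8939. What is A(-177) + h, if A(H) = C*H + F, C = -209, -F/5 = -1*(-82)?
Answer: 54094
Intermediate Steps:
F = -410 (F = -(-5)*(-82) = -5*82 = -410)
h = 17511
A(H) = -410 - 209*H (A(H) = -209*H - 410 = -410 - 209*H)
A(-177) + h = (-410 - 209*(-177)) + 17511 = (-410 + 36993) + 17511 = 36583 + 17511 = 54094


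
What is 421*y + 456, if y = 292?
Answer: 123388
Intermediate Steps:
421*y + 456 = 421*292 + 456 = 122932 + 456 = 123388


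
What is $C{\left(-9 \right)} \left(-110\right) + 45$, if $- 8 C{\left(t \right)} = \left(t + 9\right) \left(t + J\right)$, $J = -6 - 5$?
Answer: $45$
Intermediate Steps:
$J = -11$
$C{\left(t \right)} = - \frac{\left(-11 + t\right) \left(9 + t\right)}{8}$ ($C{\left(t \right)} = - \frac{\left(t + 9\right) \left(t - 11\right)}{8} = - \frac{\left(9 + t\right) \left(-11 + t\right)}{8} = - \frac{\left(-11 + t\right) \left(9 + t\right)}{8}$)
$C{\left(-9 \right)} \left(-110\right) + 45 = \left(\frac{99}{8} - \frac{\left(-9\right)^{2}}{8} + \frac{1}{4} \left(-9\right)\right) \left(-110\right) + 45 = \left(\frac{99}{8} - \frac{81}{8} - \frac{9}{4}\right) \left(-110\right) + 45 = 0 \left(-110\right) + 45 = 0 + 45 = 45$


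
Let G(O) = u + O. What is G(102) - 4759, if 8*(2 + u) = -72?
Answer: -4668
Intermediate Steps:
u = -11 (u = -2 + (⅛)*(-72) = -2 - 9 = -11)
G(O) = -11 + O
G(102) - 4759 = (-11 + 102) - 4759 = 91 - 4759 = -4668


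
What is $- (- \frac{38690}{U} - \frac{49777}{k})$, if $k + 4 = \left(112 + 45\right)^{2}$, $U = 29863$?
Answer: $\frac{2440005601}{735973635} \approx 3.3153$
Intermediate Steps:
$k = 24645$ ($k = -4 + \left(112 + 45\right)^{2} = -4 + 157^{2} = -4 + 24649 = 24645$)
$- (- \frac{38690}{U} - \frac{49777}{k}) = - (- \frac{38690}{29863} - \frac{49777}{24645}) = \left(-1\right) \left(- \frac{2440005601}{735973635}\right) = \frac{2440005601}{735973635}$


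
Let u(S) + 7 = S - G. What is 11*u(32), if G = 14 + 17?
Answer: -66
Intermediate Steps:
G = 31
u(S) = -38 + S (u(S) = -7 + (S - 1*31) = -7 + (S - 31) = -7 + (-31 + S) = -38 + S)
11*u(32) = 11*(-38 + 32) = 11*(-6) = -66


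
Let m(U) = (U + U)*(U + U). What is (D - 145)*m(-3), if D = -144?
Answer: -10404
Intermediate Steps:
m(U) = 4*U² (m(U) = (2*U)*(2*U) = 4*U²)
(D - 145)*m(-3) = (-144 - 145)*(4*(-3)²) = -1156*9 = -289*36 = -10404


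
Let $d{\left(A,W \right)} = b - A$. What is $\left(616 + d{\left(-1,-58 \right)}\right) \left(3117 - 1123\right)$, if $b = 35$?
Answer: $1300088$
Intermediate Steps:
$d{\left(A,W \right)} = 35 - A$
$\left(616 + d{\left(-1,-58 \right)}\right) \left(3117 - 1123\right) = \left(616 + \left(35 - -1\right)\right) \left(3117 - 1123\right) = \left(616 + \left(35 + 1\right)\right) 1994 = \left(616 + 36\right) 1994 = 652 \cdot 1994 = 1300088$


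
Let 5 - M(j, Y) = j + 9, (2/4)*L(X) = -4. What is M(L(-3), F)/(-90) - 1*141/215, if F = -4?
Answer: -271/387 ≈ -0.70026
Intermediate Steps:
L(X) = -8 (L(X) = 2*(-4) = -8)
M(j, Y) = -4 - j (M(j, Y) = 5 - (j + 9) = 5 - (9 + j) = 5 + (-9 - j) = -4 - j)
M(L(-3), F)/(-90) - 1*141/215 = (-4 - 1*(-8))/(-90) - 1*141/215 = (-4 + 8)*(-1/90) - 141*1/215 = 4*(-1/90) - 141/215 = -2/45 - 141/215 = -271/387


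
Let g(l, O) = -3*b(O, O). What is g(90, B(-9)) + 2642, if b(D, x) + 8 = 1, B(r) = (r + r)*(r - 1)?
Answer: 2663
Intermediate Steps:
B(r) = 2*r*(-1 + r) (B(r) = (2*r)*(-1 + r) = 2*r*(-1 + r))
b(D, x) = -7 (b(D, x) = -8 + 1 = -7)
g(l, O) = 21 (g(l, O) = -3*(-7) = 21)
g(90, B(-9)) + 2642 = 21 + 2642 = 2663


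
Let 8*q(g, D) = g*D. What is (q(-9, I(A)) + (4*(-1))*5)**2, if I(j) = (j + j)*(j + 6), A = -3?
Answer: 1/16 ≈ 0.062500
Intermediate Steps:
I(j) = 2*j*(6 + j) (I(j) = (2*j)*(6 + j) = 2*j*(6 + j))
q(g, D) = D*g/8 (q(g, D) = (g*D)/8 = (D*g)/8 = D*g/8)
(q(-9, I(A)) + (4*(-1))*5)**2 = ((1/8)*(2*(-3)*(6 - 3))*(-9) + (4*(-1))*5)**2 = ((1/8)*(2*(-3)*3)*(-9) - 4*5)**2 = ((1/8)*(-18)*(-9) - 20)**2 = (81/4 - 20)**2 = (1/4)**2 = 1/16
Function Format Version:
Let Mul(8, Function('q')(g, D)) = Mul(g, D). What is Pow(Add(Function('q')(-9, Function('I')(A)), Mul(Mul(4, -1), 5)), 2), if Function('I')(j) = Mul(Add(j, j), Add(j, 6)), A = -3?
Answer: Rational(1, 16) ≈ 0.062500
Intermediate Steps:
Function('I')(j) = Mul(2, j, Add(6, j)) (Function('I')(j) = Mul(Mul(2, j), Add(6, j)) = Mul(2, j, Add(6, j)))
Function('q')(g, D) = Mul(Rational(1, 8), D, g) (Function('q')(g, D) = Mul(Rational(1, 8), Mul(g, D)) = Mul(Rational(1, 8), Mul(D, g)) = Mul(Rational(1, 8), D, g))
Pow(Add(Function('q')(-9, Function('I')(A)), Mul(Mul(4, -1), 5)), 2) = Pow(Add(Mul(Rational(1, 8), Mul(2, -3, Add(6, -3)), -9), Mul(Mul(4, -1), 5)), 2) = Pow(Add(Mul(Rational(1, 8), Mul(2, -3, 3), -9), Mul(-4, 5)), 2) = Pow(Add(Mul(Rational(1, 8), -18, -9), -20), 2) = Pow(Add(Rational(81, 4), -20), 2) = Pow(Rational(1, 4), 2) = Rational(1, 16)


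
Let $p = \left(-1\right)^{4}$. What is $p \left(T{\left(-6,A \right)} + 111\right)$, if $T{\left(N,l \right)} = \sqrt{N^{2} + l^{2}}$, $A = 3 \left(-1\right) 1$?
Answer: $111 + 3 \sqrt{5} \approx 117.71$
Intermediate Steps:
$A = -3$ ($A = \left(-3\right) 1 = -3$)
$p = 1$
$p \left(T{\left(-6,A \right)} + 111\right) = 1 \left(\sqrt{\left(-6\right)^{2} + \left(-3\right)^{2}} + 111\right) = 1 \left(\sqrt{36 + 9} + 111\right) = 1 \left(\sqrt{45} + 111\right) = 1 \left(3 \sqrt{5} + 111\right) = 1 \left(111 + 3 \sqrt{5}\right) = 111 + 3 \sqrt{5}$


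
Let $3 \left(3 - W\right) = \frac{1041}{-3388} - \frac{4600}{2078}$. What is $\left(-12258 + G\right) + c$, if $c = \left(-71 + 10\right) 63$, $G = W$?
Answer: $- \frac{169992380809}{10560396} \approx -16097.0$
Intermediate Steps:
$W = \frac{40555187}{10560396}$ ($W = 3 - \frac{\frac{1041}{-3388} - \frac{4600}{2078}}{3} = 3 - \frac{1041 \left(- \frac{1}{3388}\right) - \frac{2300}{1039}}{3} = 3 - \frac{- \frac{1041}{3388} - \frac{2300}{1039}}{3} = 3 - - \frac{8873999}{10560396} = 3 + \frac{8873999}{10560396} = \frac{40555187}{10560396} \approx 3.8403$)
$G = \frac{40555187}{10560396} \approx 3.8403$
$c = -3843$ ($c = \left(-61\right) 63 = -3843$)
$\left(-12258 + G\right) + c = \left(-12258 + \frac{40555187}{10560396}\right) - 3843 = - \frac{129408778981}{10560396} - 3843 = - \frac{169992380809}{10560396}$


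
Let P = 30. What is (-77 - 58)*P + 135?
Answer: -3915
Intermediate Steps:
(-77 - 58)*P + 135 = (-77 - 58)*30 + 135 = -135*30 + 135 = -4050 + 135 = -3915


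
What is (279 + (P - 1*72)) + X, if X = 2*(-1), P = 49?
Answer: 254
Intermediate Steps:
X = -2
(279 + (P - 1*72)) + X = (279 + (49 - 1*72)) - 2 = (279 + (49 - 72)) - 2 = (279 - 23) - 2 = 256 - 2 = 254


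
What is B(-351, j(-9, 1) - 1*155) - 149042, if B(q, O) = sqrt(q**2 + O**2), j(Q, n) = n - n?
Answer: -149042 + sqrt(147226) ≈ -1.4866e+5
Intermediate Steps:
j(Q, n) = 0
B(q, O) = sqrt(O**2 + q**2)
B(-351, j(-9, 1) - 1*155) - 149042 = sqrt((0 - 1*155)**2 + (-351)**2) - 149042 = sqrt((0 - 155)**2 + 123201) - 149042 = sqrt((-155)**2 + 123201) - 149042 = sqrt(24025 + 123201) - 149042 = sqrt(147226) - 149042 = -149042 + sqrt(147226)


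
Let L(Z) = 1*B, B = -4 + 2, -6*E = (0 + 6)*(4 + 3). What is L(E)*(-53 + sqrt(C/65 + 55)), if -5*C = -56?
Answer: 106 - 2*sqrt(233103)/65 ≈ 91.144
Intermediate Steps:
C = 56/5 (C = -1/5*(-56) = 56/5 ≈ 11.200)
E = -7 (E = -(0 + 6)*(4 + 3)/6 = -7 ≈ -7.0000)
B = -2
L(Z) = -2 (L(Z) = 1*(-2) = -2)
L(E)*(-53 + sqrt(C/65 + 55)) = -2*(-53 + sqrt((56/5)/65 + 55)) = -2*(-53 + sqrt((56/5)*(1/65) + 55)) = -2*(-53 + sqrt(56/325 + 55)) = -2*(-53 + sqrt(17931/325)) = -2*(-53 + sqrt(233103)/65) = 106 - 2*sqrt(233103)/65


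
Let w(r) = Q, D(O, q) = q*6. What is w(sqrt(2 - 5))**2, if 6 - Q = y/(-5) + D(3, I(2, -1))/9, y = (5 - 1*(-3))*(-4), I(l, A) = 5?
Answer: 3136/225 ≈ 13.938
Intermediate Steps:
D(O, q) = 6*q
y = -32 (y = (5 + 3)*(-4) = 8*(-4) = -32)
Q = -56/15 (Q = 6 - (-32/(-5) + (6*5)/9) = 6 - (-32*(-1/5) + 30*(1/9)) = 6 - (32/5 + 10/3) = 6 - 1*146/15 = 6 - 146/15 = -56/15 ≈ -3.7333)
w(r) = -56/15
w(sqrt(2 - 5))**2 = (-56/15)**2 = 3136/225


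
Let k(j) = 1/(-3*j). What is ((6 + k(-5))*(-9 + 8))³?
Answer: -753571/3375 ≈ -223.28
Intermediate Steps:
k(j) = -1/(3*j)
((6 + k(-5))*(-9 + 8))³ = ((6 - ⅓/(-5))*(-9 + 8))³ = ((6 - ⅓*(-⅕))*(-1))³ = ((6 + 1/15)*(-1))³ = ((91/15)*(-1))³ = (-91/15)³ = -753571/3375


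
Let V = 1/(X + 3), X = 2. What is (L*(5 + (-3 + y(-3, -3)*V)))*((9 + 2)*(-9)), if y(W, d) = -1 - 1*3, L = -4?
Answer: 2376/5 ≈ 475.20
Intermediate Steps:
y(W, d) = -4 (y(W, d) = -1 - 3 = -4)
V = 1/5 (V = 1/(2 + 3) = 1/5 ≈ 0.20000)
(L*(5 + (-3 + y(-3, -3)*V)))*((9 + 2)*(-9)) = (-4*(5 + (-3 - 4*1/5)))*((9 + 2)*(-9)) = (-4*(5 + (-3 - 4/5)))*(11*(-9)) = -4*(5 - 19/5)*(-99) = -4*6/5*(-99) = -24/5*(-99) = 2376/5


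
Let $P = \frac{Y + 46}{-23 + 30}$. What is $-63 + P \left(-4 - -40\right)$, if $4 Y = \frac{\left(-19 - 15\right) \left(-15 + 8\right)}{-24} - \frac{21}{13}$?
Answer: $\frac{57783}{364} \approx 158.74$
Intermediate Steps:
$Y = - \frac{1799}{624}$ ($Y = \frac{\frac{\left(-19 - 15\right) \left(-15 + 8\right)}{-24} - \frac{21}{13}}{4} = \frac{\left(-34\right) \left(-7\right) \left(- \frac{1}{24}\right) - \frac{21}{13}}{4} = \frac{238 \left(- \frac{1}{24}\right) - \frac{21}{13}}{4} = \frac{- \frac{119}{12} - \frac{21}{13}}{4} = \frac{1}{4} \left(- \frac{1799}{156}\right) = - \frac{1799}{624} \approx -2.883$)
$P = \frac{26905}{4368}$ ($P = \frac{- \frac{1799}{624} + 46}{-23 + 30} = \frac{26905}{624 \cdot 7} = \frac{26905}{624} \cdot \frac{1}{7} = \frac{26905}{4368} \approx 6.1596$)
$-63 + P \left(-4 - -40\right) = -63 + \frac{26905 \left(-4 - -40\right)}{4368} = -63 + \frac{26905 \left(-4 + 40\right)}{4368} = -63 + \frac{26905}{4368} \cdot 36 = -63 + \frac{80715}{364} = \frac{57783}{364}$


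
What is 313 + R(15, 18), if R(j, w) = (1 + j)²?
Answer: 569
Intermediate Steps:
313 + R(15, 18) = 313 + (1 + 15)² = 313 + 16² = 313 + 256 = 569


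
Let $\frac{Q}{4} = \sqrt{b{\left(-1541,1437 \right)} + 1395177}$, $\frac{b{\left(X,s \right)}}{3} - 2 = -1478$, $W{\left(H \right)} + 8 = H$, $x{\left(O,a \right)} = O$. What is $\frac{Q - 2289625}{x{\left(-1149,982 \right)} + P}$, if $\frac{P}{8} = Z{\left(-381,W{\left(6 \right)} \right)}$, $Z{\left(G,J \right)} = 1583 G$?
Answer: $\frac{176125}{371241} - \frac{4 \sqrt{1390749}}{4826133} \approx 0.47344$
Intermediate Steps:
$W{\left(H \right)} = -8 + H$
$b{\left(X,s \right)} = -4428$ ($b{\left(X,s \right)} = 6 + 3 \left(-1478\right) = 6 - 4434 = -4428$)
$P = -4824984$ ($P = 8 \cdot 1583 \left(-381\right) = 8 \left(-603123\right) = -4824984$)
$Q = 4 \sqrt{1390749}$ ($Q = 4 \sqrt{-4428 + 1395177} = 4 \sqrt{1390749} \approx 4717.2$)
$\frac{Q - 2289625}{x{\left(-1149,982 \right)} + P} = \frac{4 \sqrt{1390749} - 2289625}{-1149 - 4824984} = \frac{-2289625 + 4 \sqrt{1390749}}{-4826133} = \left(-2289625 + 4 \sqrt{1390749}\right) \left(- \frac{1}{4826133}\right) = \frac{176125}{371241} - \frac{4 \sqrt{1390749}}{4826133}$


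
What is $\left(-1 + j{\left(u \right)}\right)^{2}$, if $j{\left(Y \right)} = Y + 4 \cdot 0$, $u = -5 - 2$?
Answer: $64$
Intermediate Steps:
$u = -7$ ($u = -5 - 2 = -7$)
$j{\left(Y \right)} = Y$ ($j{\left(Y \right)} = Y + 0 = Y$)
$\left(-1 + j{\left(u \right)}\right)^{2} = \left(-1 - 7\right)^{2} = \left(-8\right)^{2} = 64$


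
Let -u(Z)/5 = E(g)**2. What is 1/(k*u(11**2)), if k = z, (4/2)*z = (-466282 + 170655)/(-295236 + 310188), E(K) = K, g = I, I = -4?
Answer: 1869/1478135 ≈ 0.0012644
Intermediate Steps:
g = -4
z = -295627/29904 (z = ((-466282 + 170655)/(-295236 + 310188))/2 = (-295627/14952)/2 = (-295627*1/14952)/2 = (1/2)*(-295627/14952) = -295627/29904 ≈ -9.8859)
k = -295627/29904 ≈ -9.8859
u(Z) = -80 (u(Z) = -5*(-4)**2 = -5*16 = -80)
1/(k*u(11**2)) = 1/(-295627/29904*(-80)) = -29904/295627*(-1/80) = 1869/1478135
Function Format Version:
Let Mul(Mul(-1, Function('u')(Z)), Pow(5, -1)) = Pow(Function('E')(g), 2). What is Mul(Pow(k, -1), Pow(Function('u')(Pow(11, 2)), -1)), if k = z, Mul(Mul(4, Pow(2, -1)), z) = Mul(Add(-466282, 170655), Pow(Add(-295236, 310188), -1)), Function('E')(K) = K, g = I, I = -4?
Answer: Rational(1869, 1478135) ≈ 0.0012644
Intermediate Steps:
g = -4
z = Rational(-295627, 29904) (z = Mul(Rational(1, 2), Mul(Add(-466282, 170655), Pow(Add(-295236, 310188), -1))) = Mul(Rational(1, 2), Mul(-295627, Pow(14952, -1))) = Mul(Rational(1, 2), Mul(-295627, Rational(1, 14952))) = Mul(Rational(1, 2), Rational(-295627, 14952)) = Rational(-295627, 29904) ≈ -9.8859)
k = Rational(-295627, 29904) ≈ -9.8859
Function('u')(Z) = -80 (Function('u')(Z) = Mul(-5, Pow(-4, 2)) = Mul(-5, 16) = -80)
Mul(Pow(k, -1), Pow(Function('u')(Pow(11, 2)), -1)) = Mul(Pow(Rational(-295627, 29904), -1), Pow(-80, -1)) = Mul(Rational(-29904, 295627), Rational(-1, 80)) = Rational(1869, 1478135)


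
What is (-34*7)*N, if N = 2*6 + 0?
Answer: -2856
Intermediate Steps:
N = 12 (N = 12 + 0 = 12)
(-34*7)*N = -34*7*12 = -238*12 = -2856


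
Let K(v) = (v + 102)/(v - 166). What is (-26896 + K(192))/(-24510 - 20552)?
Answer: 349501/585806 ≈ 0.59662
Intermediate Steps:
K(v) = (102 + v)/(-166 + v)
(-26896 + K(192))/(-24510 - 20552) = (-26896 + (102 + 192)/(-166 + 192))/(-24510 - 20552) = (-26896 + 294/26)/(-45062) = (-26896 + (1/26)*294)*(-1/45062) = (-26896 + 147/13)*(-1/45062) = -349501/13*(-1/45062) = 349501/585806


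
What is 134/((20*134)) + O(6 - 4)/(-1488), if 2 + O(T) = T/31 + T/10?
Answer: 11801/230640 ≈ 0.051166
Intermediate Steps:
O(T) = -2 + 41*T/310 (O(T) = -2 + (T/31 + T/10) = -2 + 41*T/310)
134/((20*134)) + O(6 - 4)/(-1488) = 134/((20*134)) + (-2 + 41*(6 - 4)/310)/(-1488) = 134/2680 + (-2 + (41/310)*2)*(-1/1488) = 134*(1/2680) + (-2 + 41/155)*(-1/1488) = 1/20 - 269/155*(-1/1488) = 1/20 + 269/230640 = 11801/230640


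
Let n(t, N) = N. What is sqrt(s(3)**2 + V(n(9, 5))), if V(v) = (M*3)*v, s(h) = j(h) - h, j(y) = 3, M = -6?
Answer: 3*I*sqrt(10) ≈ 9.4868*I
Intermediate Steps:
s(h) = 3 - h
V(v) = -18*v (V(v) = (-6*3)*v = -18*v)
sqrt(s(3)**2 + V(n(9, 5))) = sqrt((3 - 1*3)**2 - 18*5) = sqrt((3 - 3)**2 - 90) = sqrt(0**2 - 90) = sqrt(0 - 90) = sqrt(-90) = 3*I*sqrt(10)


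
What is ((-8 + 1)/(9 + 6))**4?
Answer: 2401/50625 ≈ 0.047427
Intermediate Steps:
((-8 + 1)/(9 + 6))**4 = (-7/15)**4 = 2401/50625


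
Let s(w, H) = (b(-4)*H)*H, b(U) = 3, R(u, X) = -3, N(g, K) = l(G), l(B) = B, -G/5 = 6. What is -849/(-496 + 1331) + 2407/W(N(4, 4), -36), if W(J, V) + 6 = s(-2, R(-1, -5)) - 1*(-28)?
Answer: 1968244/40915 ≈ 48.106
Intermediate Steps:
G = -30 (G = -5*6 = -30)
N(g, K) = -30
s(w, H) = 3*H**2 (s(w, H) = (3*H)*H = 3*H**2)
W(J, V) = 49 (W(J, V) = -6 + (3*(-3)**2 - 1*(-28)) = -6 + (3*9 + 28) = -6 + (27 + 28) = -6 + 55 = 49)
-849/(-496 + 1331) + 2407/W(N(4, 4), -36) = -849/(-496 + 1331) + 2407/49 = -849/835 + 2407*(1/49) = -849*1/835 + 2407/49 = -849/835 + 2407/49 = 1968244/40915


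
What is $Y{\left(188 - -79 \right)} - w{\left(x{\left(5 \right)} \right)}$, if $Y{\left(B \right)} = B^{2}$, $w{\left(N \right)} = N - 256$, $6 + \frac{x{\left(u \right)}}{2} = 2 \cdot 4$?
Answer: $71541$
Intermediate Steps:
$x{\left(u \right)} = 4$ ($x{\left(u \right)} = -12 + 2 \cdot 2 \cdot 4 = -12 + 2 \cdot 8 = -12 + 16 = 4$)
$w{\left(N \right)} = -256 + N$
$Y{\left(188 - -79 \right)} - w{\left(x{\left(5 \right)} \right)} = \left(188 - -79\right)^{2} - \left(-256 + 4\right) = \left(188 + 79\right)^{2} - -252 = 267^{2} + 252 = 71289 + 252 = 71541$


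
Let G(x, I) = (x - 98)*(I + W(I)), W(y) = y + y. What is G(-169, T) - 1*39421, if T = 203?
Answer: -202024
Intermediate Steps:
W(y) = 2*y
G(x, I) = 3*I*(-98 + x) (G(x, I) = (x - 98)*(I + 2*I) = (-98 + x)*(3*I) = 3*I*(-98 + x))
G(-169, T) - 1*39421 = 3*203*(-98 - 169) - 1*39421 = 3*203*(-267) - 39421 = -162603 - 39421 = -202024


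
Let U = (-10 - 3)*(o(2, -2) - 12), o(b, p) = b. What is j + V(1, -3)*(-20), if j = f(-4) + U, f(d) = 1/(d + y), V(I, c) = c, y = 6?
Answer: 381/2 ≈ 190.50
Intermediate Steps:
f(d) = 1/(6 + d) (f(d) = 1/(d + 6) = 1/(6 + d))
U = 130 (U = (-10 - 3)*(2 - 12) = -13*(-10) = 130)
j = 261/2 (j = 1/(6 - 4) + 130 = 1/2 + 130 = ½ + 130 = 261/2 ≈ 130.50)
j + V(1, -3)*(-20) = 261/2 - 3*(-20) = 261/2 + 60 = 381/2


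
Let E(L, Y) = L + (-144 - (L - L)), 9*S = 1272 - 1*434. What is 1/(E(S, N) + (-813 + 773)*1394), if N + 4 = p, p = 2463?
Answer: -9/502298 ≈ -1.7918e-5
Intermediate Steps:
S = 838/9 (S = (1272 - 1*434)/9 = (1272 - 434)/9 = (⅑)*838 = 838/9 ≈ 93.111)
N = 2459 (N = -4 + 2463 = 2459)
E(L, Y) = -144 + L (E(L, Y) = L + (-144 - 1*0) = L + (-144 + 0) = L - 144 = -144 + L)
1/(E(S, N) + (-813 + 773)*1394) = 1/((-144 + 838/9) + (-813 + 773)*1394) = 1/(-458/9 - 40*1394) = 1/(-458/9 - 55760) = 1/(-502298/9) = -9/502298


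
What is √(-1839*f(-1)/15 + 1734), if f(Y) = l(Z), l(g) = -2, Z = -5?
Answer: 2*√12370/5 ≈ 44.488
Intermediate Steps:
f(Y) = -2
√(-1839*f(-1)/15 + 1734) = √(-(-3678)/15 + 1734) = √(-1839*(-2/15) + 1734) = √(1226/5 + 1734) = √(9896/5) = 2*√12370/5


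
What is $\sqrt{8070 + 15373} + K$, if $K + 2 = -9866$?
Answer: $-9868 + \sqrt{23443} \approx -9714.9$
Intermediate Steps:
$K = -9868$ ($K = -2 - 9866 = -9868$)
$\sqrt{8070 + 15373} + K = \sqrt{8070 + 15373} - 9868 = \sqrt{23443} - 9868 = -9868 + \sqrt{23443}$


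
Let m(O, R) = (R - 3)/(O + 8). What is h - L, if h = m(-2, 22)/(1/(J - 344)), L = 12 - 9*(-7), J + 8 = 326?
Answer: -472/3 ≈ -157.33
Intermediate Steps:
J = 318 (J = -8 + 326 = 318)
m(O, R) = (-3 + R)/(8 + O)
L = 75 (L = 12 + 63 = 75)
h = -247/3 (h = ((-3 + 22)/(8 - 2))/(1/(318 - 344)) = (19/6)/(1/(-26)) = ((1/6)*19)/(-1/26) = (19/6)*(-26) = -247/3 ≈ -82.333)
h - L = -247/3 - 1*75 = -247/3 - 75 = -472/3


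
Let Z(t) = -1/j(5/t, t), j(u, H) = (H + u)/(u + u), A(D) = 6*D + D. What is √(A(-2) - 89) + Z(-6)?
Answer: -10/41 + I*√103 ≈ -0.2439 + 10.149*I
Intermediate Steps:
A(D) = 7*D
j(u, H) = (H + u)/(2*u) (j(u, H) = (H + u)/((2*u)) = (H + u)*(1/(2*u)) = (H + u)/(2*u))
Z(t) = -10/(t*(t + 5/t)) (Z(t) = -1/((t + 5/t)/(2*((5/t)))) = -1/((t/5)*(t + 5/t)/2) = -1/(t*(t + 5/t)/10) = -10/(t*(t + 5/t)))
√(A(-2) - 89) + Z(-6) = √(7*(-2) - 89) - 10/(5 + (-6)²) = √(-14 - 89) - 10/(5 + 36) = √(-103) - 10/41 = I*√103 - 10*1/41 = I*√103 - 10/41 = -10/41 + I*√103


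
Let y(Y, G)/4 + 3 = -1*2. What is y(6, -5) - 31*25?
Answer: -795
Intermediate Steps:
y(Y, G) = -20 (y(Y, G) = -12 + 4*(-1*2) = -12 + 4*(-2) = -12 - 8 = -20)
y(6, -5) - 31*25 = -20 - 31*25 = -20 - 775 = -795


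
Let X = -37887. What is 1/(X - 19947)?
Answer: -1/57834 ≈ -1.7291e-5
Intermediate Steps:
1/(X - 19947) = 1/(-37887 - 19947) = 1/(-57834) = -1/57834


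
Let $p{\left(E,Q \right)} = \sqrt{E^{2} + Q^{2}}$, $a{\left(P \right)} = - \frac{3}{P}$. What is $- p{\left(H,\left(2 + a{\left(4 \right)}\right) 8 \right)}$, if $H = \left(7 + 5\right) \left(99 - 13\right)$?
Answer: $- 2 \sqrt{266281} \approx -1032.0$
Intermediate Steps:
$H = 1032$ ($H = 12 \cdot 86 = 1032$)
$- p{\left(H,\left(2 + a{\left(4 \right)}\right) 8 \right)} = - \sqrt{1032^{2} + \left(\left(2 - \frac{3}{4}\right) 8\right)^{2}} = - \sqrt{1065024 + \left(\left(2 - \frac{3}{4}\right) 8\right)^{2}} = - \sqrt{1065024 + \left(\frac{5}{4} \cdot 8\right)^{2}} = - \sqrt{1065024 + 10^{2}} = - \sqrt{1065024 + 100} = - \sqrt{1065124} = - 2 \sqrt{266281}$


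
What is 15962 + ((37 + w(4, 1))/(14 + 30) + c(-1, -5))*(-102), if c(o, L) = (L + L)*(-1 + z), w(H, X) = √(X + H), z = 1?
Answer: 349277/22 - 51*√5/22 ≈ 15871.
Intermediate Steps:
w(H, X) = √(H + X)
c(o, L) = 0 (c(o, L) = (L + L)*(-1 + 1) = (2*L)*0 = 0)
15962 + ((37 + w(4, 1))/(14 + 30) + c(-1, -5))*(-102) = 15962 + ((37 + √(4 + 1))/(14 + 30) + 0)*(-102) = 15962 + ((37 + √5)/44 + 0)*(-102) = 15962 + ((37 + √5)*(1/44) + 0)*(-102) = 15962 + ((37/44 + √5/44) + 0)*(-102) = 15962 + (37/44 + √5/44)*(-102) = 15962 + (-1887/22 - 51*√5/22) = 349277/22 - 51*√5/22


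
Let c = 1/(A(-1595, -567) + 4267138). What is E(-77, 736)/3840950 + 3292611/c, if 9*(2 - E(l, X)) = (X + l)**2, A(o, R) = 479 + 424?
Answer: 485791789768232311787/34568550 ≈ 1.4053e+13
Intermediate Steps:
A(o, R) = 903
E(l, X) = 2 - (X + l)**2/9
c = 1/4268041 (c = 1/(903 + 4267138) = 1/4268041 ≈ 2.3430e-7)
E(-77, 736)/3840950 + 3292611/c = (2 - (736 - 77)**2/9)/3840950 + 3292611/(1/4268041) = (2 - 1/9*659**2)*(1/3840950) + 3292611*4268041 = (2 - 1/9*434281)*(1/3840950) + 14052998745051 = (2 - 434281/9)*(1/3840950) + 14052998745051 = -434263/9*1/3840950 + 14052998745051 = -434263/34568550 + 14052998745051 = 485791789768232311787/34568550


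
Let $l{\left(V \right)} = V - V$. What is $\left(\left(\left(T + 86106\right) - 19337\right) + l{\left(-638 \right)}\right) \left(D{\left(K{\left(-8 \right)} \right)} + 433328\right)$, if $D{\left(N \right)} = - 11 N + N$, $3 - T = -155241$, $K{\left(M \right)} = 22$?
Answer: $96155606404$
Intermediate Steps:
$T = 155244$ ($T = 3 - -155241 = 3 + 155241 = 155244$)
$D{\left(N \right)} = - 10 N$
$l{\left(V \right)} = 0$
$\left(\left(\left(T + 86106\right) - 19337\right) + l{\left(-638 \right)}\right) \left(D{\left(K{\left(-8 \right)} \right)} + 433328\right) = \left(\left(\left(155244 + 86106\right) - 19337\right) + 0\right) \left(\left(-10\right) 22 + 433328\right) = \left(\left(241350 - 19337\right) + 0\right) \left(-220 + 433328\right) = \left(222013 + 0\right) 433108 = 222013 \cdot 433108 = 96155606404$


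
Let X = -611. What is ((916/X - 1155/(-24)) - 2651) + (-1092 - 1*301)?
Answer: -19539165/4888 ≈ -3997.4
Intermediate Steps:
((916/X - 1155/(-24)) - 2651) + (-1092 - 1*301) = ((916/(-611) - 1155/(-24)) - 2651) + (-1092 - 1*301) = ((916*(-1/611) - 1155*(-1/24)) - 2651) + (-1092 - 301) = ((-916/611 + 385/8) - 2651) - 1393 = (227907/4888 - 2651) - 1393 = -12730181/4888 - 1393 = -19539165/4888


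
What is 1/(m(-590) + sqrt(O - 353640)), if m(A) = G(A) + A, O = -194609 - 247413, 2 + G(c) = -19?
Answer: -611/1168983 - 7*I*sqrt(16238)/1168983 ≈ -0.00052268 - 0.00076306*I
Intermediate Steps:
G(c) = -21 (G(c) = -2 - 19 = -21)
O = -442022
m(A) = -21 + A
1/(m(-590) + sqrt(O - 353640)) = 1/((-21 - 590) + sqrt(-442022 - 353640)) = 1/(-611 + sqrt(-795662)) = 1/(-611 + 7*I*sqrt(16238))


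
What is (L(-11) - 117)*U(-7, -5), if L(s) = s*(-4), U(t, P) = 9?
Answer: -657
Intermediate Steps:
L(s) = -4*s
(L(-11) - 117)*U(-7, -5) = (-4*(-11) - 117)*9 = (44 - 117)*9 = -73*9 = -657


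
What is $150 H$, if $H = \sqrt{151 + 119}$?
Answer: $450 \sqrt{30} \approx 2464.8$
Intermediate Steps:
$H = 3 \sqrt{30}$ ($H = \sqrt{270} = 3 \sqrt{30} \approx 16.432$)
$150 H = 150 \cdot 3 \sqrt{30} = 450 \sqrt{30}$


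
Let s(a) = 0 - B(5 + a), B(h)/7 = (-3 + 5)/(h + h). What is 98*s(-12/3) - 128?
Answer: -814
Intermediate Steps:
B(h) = 7/h (B(h) = 7*((-3 + 5)/(h + h)) = 7*(2/((2*h))) = 7*(2*(1/(2*h))) = 7/h)
s(a) = -7/(5 + a) (s(a) = 0 - 7/(5 + a) = -7/(5 + a))
98*s(-12/3) - 128 = 98*(-7/(5 - 12/3)) - 128 = 98*(-7/(5 - 12*⅓)) - 128 = 98*(-7/(5 - 4)) - 128 = 98*(-7/1) - 128 = 98*(-7*1) - 128 = 98*(-7) - 128 = -686 - 128 = -814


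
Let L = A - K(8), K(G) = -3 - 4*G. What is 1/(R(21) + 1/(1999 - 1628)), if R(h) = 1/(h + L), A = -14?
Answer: 2226/59 ≈ 37.729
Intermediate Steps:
L = 21 (L = -14 - (-3 - 4*8) = -14 - (-3 - 32) = -14 - 1*(-35) = -14 + 35 = 21)
R(h) = 1/(21 + h) (R(h) = 1/(h + 21) = 1/(21 + h))
1/(R(21) + 1/(1999 - 1628)) = 1/(1/(21 + 21) + 1/(1999 - 1628)) = 1/(1/42 + 1/371) = 1/(59/2226) = 2226/59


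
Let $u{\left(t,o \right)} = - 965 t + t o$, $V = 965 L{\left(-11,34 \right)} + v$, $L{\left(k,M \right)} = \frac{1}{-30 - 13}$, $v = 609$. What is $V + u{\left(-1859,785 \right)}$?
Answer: $\frac{14413882}{43} \approx 3.3521 \cdot 10^{5}$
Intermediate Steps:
$L{\left(k,M \right)} = - \frac{1}{43}$ ($L{\left(k,M \right)} = \frac{1}{-43} = - \frac{1}{43}$)
$V = \frac{25222}{43}$ ($V = 965 \left(- \frac{1}{43}\right) + 609 = - \frac{965}{43} + 609 = \frac{25222}{43} \approx 586.56$)
$u{\left(t,o \right)} = - 965 t + o t$
$V + u{\left(-1859,785 \right)} = \frac{25222}{43} - 1859 \left(-965 + 785\right) = \frac{25222}{43} - -334620 = \frac{25222}{43} + 334620 = \frac{14413882}{43}$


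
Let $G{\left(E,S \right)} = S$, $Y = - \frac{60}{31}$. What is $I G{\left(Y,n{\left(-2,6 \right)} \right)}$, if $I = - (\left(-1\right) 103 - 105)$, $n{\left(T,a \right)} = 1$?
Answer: $208$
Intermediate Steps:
$Y = - \frac{60}{31}$ ($Y = \left(-60\right) \frac{1}{31} = - \frac{60}{31} \approx -1.9355$)
$I = 208$ ($I = - (-103 - 105) = \left(-1\right) \left(-208\right) = 208$)
$I G{\left(Y,n{\left(-2,6 \right)} \right)} = 208 \cdot 1 = 208$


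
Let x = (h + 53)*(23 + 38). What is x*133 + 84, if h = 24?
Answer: 624785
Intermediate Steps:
x = 4697 (x = (24 + 53)*(23 + 38) = 77*61 = 4697)
x*133 + 84 = 4697*133 + 84 = 624701 + 84 = 624785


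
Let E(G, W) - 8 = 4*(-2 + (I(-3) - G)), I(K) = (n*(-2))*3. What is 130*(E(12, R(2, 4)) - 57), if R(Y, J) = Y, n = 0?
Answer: -13650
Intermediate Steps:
I(K) = 0 (I(K) = (0*(-2))*3 = 0*3 = 0)
E(G, W) = -4*G (E(G, W) = 8 + 4*(-2 + (0 - G)) = 8 + 4*(-2 - G) = 8 + (-8 - 4*G) = -4*G)
130*(E(12, R(2, 4)) - 57) = 130*(-4*12 - 57) = 130*(-48 - 57) = 130*(-105) = -13650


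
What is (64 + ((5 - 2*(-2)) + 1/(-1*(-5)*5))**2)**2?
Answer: 8294837776/390625 ≈ 21235.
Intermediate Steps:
(64 + ((5 - 2*(-2)) + 1/(-1*(-5)*5))**2)**2 = (64 + ((5 + 4) + 1/(5*5))**2)**2 = (64 + (9 + 1/25)**2)**2 = (64 + (226/25)**2)**2 = (64 + 51076/625)**2 = (91076/625)**2 = 8294837776/390625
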